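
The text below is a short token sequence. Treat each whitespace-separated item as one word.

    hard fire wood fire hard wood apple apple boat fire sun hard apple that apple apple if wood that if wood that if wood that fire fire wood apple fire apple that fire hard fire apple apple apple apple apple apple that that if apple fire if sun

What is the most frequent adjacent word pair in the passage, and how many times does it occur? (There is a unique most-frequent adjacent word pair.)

Bigram frequencies (highest first):
  apple apple: 7
  apple that: 3
  if wood: 3
  wood that: 3
  that if: 3
  hard fire: 2
  … (20 more, each ≤ 2)

"apple apple", 7 times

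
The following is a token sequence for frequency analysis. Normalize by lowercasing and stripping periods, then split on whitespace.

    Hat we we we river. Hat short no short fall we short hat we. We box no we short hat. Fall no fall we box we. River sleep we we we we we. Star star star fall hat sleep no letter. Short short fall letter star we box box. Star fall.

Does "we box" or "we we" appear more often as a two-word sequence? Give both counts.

"we we" (7 vs 3)

"we box": 3 occurrences
"we we": 7 occurrences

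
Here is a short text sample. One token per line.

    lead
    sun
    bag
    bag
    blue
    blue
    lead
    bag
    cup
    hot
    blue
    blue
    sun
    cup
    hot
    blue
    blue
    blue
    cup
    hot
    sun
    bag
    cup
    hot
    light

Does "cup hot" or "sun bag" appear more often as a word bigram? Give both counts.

"cup hot" (4 vs 2)

"cup hot": 4 occurrences
"sun bag": 2 occurrences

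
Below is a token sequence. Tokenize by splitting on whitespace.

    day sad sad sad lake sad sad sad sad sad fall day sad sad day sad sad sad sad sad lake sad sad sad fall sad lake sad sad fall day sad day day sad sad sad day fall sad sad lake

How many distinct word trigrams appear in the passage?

18

42 tokens → 40 trigram windows in total.
Repeated trigrams (each contributes count−1 duplicates):
  sad sad sad: 9
  day sad sad: 4
  lake sad sad: 3
  sad lake sad: 3
  sad sad fall: 3
  sad sad lake: 3
  fall day sad: 2
  sad fall day: 2
  … (1 more repeated)
22 duplicate windows → 40 − 22 = 18 distinct.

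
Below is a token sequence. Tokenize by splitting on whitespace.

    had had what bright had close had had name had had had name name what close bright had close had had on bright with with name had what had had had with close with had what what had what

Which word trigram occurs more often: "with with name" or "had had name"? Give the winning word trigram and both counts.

"with with name": 1 occurrence
"had had name": 2 occurrences

"had had name" (2 vs 1)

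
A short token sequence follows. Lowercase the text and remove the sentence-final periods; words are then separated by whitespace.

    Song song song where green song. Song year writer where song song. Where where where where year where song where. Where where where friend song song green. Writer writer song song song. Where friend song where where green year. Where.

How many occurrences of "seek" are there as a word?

Scanning the 40 tokens for "seek":
  (none found)

0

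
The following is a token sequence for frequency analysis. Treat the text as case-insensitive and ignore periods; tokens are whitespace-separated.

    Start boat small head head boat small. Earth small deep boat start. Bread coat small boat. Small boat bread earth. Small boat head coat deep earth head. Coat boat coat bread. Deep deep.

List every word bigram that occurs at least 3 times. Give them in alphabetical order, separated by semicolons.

boat small; small boat

Bigram counts meeting the condition (at least 3 times):
  boat small: 3
  small boat: 3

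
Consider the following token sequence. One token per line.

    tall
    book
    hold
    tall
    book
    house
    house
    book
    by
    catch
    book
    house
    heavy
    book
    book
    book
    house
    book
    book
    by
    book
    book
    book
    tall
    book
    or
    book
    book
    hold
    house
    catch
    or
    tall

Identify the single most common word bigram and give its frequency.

"book book", 6 times

Bigram frequencies (highest first):
  book book: 6
  tall book: 3
  book house: 3
  book hold: 2
  house book: 2
  book by: 2
  … (14 more, each ≤ 1)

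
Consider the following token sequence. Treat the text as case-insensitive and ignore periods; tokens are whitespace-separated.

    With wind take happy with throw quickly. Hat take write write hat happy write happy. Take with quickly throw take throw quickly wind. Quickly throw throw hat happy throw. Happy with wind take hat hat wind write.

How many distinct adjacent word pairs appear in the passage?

37 tokens → 36 bigram windows in total.
Repeated bigrams (each contributes count−1 duplicates):
  happy with: 2
  hat happy: 2
  quickly throw: 2
  throw quickly: 2
  wind take: 2
  with wind: 2
6 duplicate windows → 36 − 6 = 30 distinct.

30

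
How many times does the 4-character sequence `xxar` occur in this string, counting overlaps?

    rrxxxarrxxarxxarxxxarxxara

Sliding a length-4 window over the 26 characters (23 positions):
  position 4–7: xxar
  position 9–12: xxar
  position 13–16: xxar
  position 18–21: xxar
  position 22–25: xxar

5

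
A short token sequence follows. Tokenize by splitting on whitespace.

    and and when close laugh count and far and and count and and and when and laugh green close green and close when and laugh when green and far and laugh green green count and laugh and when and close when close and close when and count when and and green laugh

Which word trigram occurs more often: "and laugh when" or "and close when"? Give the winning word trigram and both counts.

"and laugh when": 1 occurrence
"and close when": 3 occurrences

"and close when" (3 vs 1)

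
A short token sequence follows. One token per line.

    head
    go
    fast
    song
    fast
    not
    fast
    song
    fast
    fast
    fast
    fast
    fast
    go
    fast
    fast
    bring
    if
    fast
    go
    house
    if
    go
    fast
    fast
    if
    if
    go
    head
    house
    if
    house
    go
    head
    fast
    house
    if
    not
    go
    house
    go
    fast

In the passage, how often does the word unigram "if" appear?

Scanning the 42 tokens for "if":
  position 18: if
  position 22: if
  position 26: if
  position 27: if
  position 31: if
  position 37: if

6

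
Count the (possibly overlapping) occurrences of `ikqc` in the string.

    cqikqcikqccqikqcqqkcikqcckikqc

5

Sliding a length-4 window over the 30 characters (27 positions):
  position 3–6: ikqc
  position 7–10: ikqc
  position 13–16: ikqc
  position 21–24: ikqc
  position 27–30: ikqc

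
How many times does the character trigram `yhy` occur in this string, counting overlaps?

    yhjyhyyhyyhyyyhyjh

4

Sliding a length-3 window over the 18 characters (16 positions):
  position 4–6: yhy
  position 7–9: yhy
  position 10–12: yhy
  position 14–16: yhy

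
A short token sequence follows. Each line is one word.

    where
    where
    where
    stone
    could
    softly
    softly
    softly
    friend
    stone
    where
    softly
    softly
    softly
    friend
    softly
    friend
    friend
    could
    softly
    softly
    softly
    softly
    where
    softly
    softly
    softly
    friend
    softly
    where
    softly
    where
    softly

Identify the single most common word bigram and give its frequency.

Bigram frequencies (highest first):
  softly softly: 9
  softly friend: 4
  where softly: 4
  softly where: 3
  where where: 2
  could softly: 2
  … (7 more, each ≤ 2)

"softly softly", 9 times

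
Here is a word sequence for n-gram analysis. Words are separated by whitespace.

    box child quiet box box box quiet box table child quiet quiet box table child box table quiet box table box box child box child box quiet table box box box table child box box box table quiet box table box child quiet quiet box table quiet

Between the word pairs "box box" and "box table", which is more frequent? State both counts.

"box box": 7 occurrences
"box table": 8 occurrences

"box table" (8 vs 7)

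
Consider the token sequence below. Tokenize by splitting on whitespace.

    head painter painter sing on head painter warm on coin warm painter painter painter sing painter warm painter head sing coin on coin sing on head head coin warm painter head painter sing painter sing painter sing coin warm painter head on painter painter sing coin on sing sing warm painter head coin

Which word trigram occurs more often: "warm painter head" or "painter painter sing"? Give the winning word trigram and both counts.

"warm painter head": 4 occurrences
"painter painter sing": 3 occurrences

"warm painter head" (4 vs 3)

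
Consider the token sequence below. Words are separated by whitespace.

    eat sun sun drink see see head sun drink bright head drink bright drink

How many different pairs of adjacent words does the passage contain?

14 tokens → 13 bigram windows in total.
Repeated bigrams (each contributes count−1 duplicates):
  drink bright: 2
  sun drink: 2
2 duplicate windows → 13 − 2 = 11 distinct.

11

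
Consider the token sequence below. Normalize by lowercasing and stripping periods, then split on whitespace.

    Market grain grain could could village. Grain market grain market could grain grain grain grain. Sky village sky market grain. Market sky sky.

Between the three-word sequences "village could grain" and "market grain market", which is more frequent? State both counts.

"village could grain": 0 occurrences
"market grain market": 2 occurrences

"market grain market" (2 vs 0)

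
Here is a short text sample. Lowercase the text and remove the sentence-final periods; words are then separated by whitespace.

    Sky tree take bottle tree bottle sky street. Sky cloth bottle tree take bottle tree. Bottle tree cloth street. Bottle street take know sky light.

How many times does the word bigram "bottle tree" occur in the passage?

Scanning the 24 overlapping bigram windows for "bottle tree":
  position 4–5: bottle tree
  position 11–12: bottle tree
  position 14–15: bottle tree
  position 16–17: bottle tree

4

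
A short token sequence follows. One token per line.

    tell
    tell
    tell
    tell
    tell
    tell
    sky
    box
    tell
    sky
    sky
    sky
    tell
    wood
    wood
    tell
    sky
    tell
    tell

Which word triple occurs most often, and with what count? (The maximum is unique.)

Trigram frequencies (highest first):
  tell tell tell: 4
  tell tell sky: 1
  tell sky box: 1
  sky box tell: 1
  box tell sky: 1
  tell sky sky: 1
  … (8 more, each ≤ 1)

"tell tell tell", 4 times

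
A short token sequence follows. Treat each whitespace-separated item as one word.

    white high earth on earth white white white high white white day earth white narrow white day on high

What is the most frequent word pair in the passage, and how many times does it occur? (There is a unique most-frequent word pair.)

"white white", 3 times

Bigram frequencies (highest first):
  white white: 3
  white high: 2
  earth white: 2
  white day: 2
  high earth: 1
  earth on: 1
  … (7 more, each ≤ 1)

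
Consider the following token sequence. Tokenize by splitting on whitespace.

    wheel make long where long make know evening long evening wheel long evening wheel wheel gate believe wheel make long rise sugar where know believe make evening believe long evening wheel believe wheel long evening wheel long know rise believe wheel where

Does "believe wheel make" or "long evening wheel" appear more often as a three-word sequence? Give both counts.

"long evening wheel" (4 vs 1)

"believe wheel make": 1 occurrence
"long evening wheel": 4 occurrences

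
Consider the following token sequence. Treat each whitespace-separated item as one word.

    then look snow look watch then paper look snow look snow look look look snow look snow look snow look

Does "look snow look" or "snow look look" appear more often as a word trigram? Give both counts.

"look snow look": 6 occurrences
"snow look look": 1 occurrence

"look snow look" (6 vs 1)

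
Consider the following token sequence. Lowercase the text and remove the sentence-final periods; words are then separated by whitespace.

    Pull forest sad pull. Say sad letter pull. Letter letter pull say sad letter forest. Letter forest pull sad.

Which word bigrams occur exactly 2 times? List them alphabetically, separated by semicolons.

letter forest; letter pull; pull say; sad letter; say sad

Bigram counts meeting the condition (exactly 2 times):
  letter forest: 2
  letter pull: 2
  pull say: 2
  sad letter: 2
  say sad: 2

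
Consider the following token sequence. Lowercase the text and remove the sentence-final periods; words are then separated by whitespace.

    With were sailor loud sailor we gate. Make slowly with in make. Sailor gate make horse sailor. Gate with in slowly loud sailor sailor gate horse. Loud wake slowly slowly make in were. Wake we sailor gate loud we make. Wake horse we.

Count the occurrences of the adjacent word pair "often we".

0

Scanning the 42 overlapping bigram windows for "often we":
  (none found)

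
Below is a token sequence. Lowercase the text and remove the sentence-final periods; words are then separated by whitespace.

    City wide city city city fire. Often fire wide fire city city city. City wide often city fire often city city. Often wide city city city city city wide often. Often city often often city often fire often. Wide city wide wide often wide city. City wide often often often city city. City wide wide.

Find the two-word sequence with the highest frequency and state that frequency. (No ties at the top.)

"city city", 13 times

Bigram frequencies (highest first):
  city city: 13
  city wide: 6
  often city: 5
  wide city: 4
  wide often: 4
  often often: 4
  … (9 more, each ≤ 3)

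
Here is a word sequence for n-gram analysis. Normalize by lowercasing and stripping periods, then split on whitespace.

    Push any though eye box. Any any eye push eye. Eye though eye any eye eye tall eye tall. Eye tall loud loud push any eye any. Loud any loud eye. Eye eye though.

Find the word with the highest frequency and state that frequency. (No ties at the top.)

Unigram frequencies (highest first):
  eye: 13
  any: 7
  loud: 4
  push: 3
  though: 3
  tall: 3
  … (1 more, each ≤ 1)

"eye", 13 times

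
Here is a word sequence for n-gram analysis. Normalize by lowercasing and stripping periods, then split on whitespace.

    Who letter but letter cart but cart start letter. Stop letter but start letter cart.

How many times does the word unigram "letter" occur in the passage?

5

Scanning the 15 tokens for "letter":
  position 2: letter
  position 4: letter
  position 9: letter
  position 11: letter
  position 14: letter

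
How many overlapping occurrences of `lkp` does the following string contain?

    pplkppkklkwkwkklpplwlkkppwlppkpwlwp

Sliding a length-3 window over the 35 characters (33 positions):
  position 3–5: lkp

1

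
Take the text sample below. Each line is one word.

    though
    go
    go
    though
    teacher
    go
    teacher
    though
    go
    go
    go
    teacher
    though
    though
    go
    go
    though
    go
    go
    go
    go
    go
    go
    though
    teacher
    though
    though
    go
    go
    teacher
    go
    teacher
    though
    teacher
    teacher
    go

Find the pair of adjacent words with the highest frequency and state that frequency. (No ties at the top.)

Bigram frequencies (highest first):
  go go: 10
  though go: 5
  go teacher: 4
  teacher though: 4
  go though: 3
  though teacher: 3
  … (3 more, each ≤ 3)

"go go", 10 times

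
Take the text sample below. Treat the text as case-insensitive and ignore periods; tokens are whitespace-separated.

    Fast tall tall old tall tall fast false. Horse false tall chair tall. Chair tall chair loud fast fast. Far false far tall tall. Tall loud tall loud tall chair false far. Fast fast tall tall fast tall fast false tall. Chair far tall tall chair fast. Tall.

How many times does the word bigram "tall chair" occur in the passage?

6

Scanning the 47 overlapping bigram windows for "tall chair":
  position 11–12: tall chair
  position 13–14: tall chair
  position 15–16: tall chair
  position 29–30: tall chair
  position 41–42: tall chair
  position 45–46: tall chair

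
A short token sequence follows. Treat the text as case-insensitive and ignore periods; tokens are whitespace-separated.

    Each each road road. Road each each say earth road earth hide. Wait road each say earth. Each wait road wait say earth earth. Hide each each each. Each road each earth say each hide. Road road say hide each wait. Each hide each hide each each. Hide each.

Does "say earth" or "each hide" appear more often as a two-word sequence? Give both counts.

"each hide" (4 vs 3)

"say earth": 3 occurrences
"each hide": 4 occurrences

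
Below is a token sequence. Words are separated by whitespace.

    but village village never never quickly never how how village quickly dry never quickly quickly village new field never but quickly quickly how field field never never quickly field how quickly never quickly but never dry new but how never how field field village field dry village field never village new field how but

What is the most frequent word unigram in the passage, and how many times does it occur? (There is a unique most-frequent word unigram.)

"never", 11 times

Unigram frequencies (highest first):
  never: 11
  quickly: 9
  field: 9
  village: 7
  how: 7
  but: 5
  … (2 more, each ≤ 3)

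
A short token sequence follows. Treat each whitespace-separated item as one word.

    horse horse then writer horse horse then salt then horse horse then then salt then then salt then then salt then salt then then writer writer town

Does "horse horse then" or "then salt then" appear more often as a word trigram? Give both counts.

"then salt then" (5 vs 3)

"horse horse then": 3 occurrences
"then salt then": 5 occurrences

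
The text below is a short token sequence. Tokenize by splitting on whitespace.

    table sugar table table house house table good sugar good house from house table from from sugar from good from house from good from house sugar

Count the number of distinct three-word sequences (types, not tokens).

26 tokens → 24 trigram windows in total.
Repeated trigrams (each contributes count−1 duplicates):
  from good from: 2
  good from house: 2
2 duplicate windows → 24 − 2 = 22 distinct.

22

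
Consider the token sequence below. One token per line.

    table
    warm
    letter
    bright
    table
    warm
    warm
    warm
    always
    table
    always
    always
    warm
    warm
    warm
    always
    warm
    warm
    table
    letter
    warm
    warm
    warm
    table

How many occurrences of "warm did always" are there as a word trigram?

Scanning the 22 overlapping trigram windows for "warm did always":
  (none found)

0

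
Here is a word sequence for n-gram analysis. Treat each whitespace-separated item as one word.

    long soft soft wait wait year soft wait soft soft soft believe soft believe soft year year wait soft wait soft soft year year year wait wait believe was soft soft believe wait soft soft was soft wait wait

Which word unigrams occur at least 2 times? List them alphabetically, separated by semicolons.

believe; soft; wait; was; year

Unigram counts meeting the condition (at least 2 times):
  believe: 4
  soft: 16
  wait: 10
  was: 2
  year: 6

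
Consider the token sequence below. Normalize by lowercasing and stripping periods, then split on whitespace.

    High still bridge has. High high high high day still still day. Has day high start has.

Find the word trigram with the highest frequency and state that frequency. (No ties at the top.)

Trigram frequencies (highest first):
  high high high: 2
  high still bridge: 1
  still bridge has: 1
  bridge has high: 1
  has high high: 1
  high high day: 1
  … (8 more, each ≤ 1)

"high high high", 2 times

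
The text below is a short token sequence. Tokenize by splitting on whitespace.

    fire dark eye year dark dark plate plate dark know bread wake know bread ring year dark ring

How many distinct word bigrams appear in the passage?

18 tokens → 17 bigram windows in total.
Repeated bigrams (each contributes count−1 duplicates):
  know bread: 2
  year dark: 2
2 duplicate windows → 17 − 2 = 15 distinct.

15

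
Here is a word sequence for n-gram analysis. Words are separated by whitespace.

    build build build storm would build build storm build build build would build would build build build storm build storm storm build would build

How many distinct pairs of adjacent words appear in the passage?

24 tokens → 23 bigram windows in total.
Repeated bigrams (each contributes count−1 duplicates):
  build build: 7
  build storm: 4
  would build: 4
  build would: 3
  storm build: 3
16 duplicate windows → 23 − 16 = 7 distinct.

7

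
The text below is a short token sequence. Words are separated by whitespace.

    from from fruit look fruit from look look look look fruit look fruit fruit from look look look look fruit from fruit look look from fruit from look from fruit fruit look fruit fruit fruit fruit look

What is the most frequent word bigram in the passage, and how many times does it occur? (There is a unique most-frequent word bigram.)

Bigram frequencies (highest first):
  look look: 7
  fruit look: 5
  look fruit: 5
  fruit fruit: 5
  from fruit: 4
  fruit from: 4
  … (3 more, each ≤ 3)

"look look", 7 times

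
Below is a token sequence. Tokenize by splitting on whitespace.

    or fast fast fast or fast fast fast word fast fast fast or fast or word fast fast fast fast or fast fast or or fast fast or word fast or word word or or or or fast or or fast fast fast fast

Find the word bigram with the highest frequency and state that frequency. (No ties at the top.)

"fast fast", 14 times

Bigram frequencies (highest first):
  fast fast: 14
  fast or: 8
  or fast: 7
  or or: 5
  word fast: 3
  or word: 3
  … (3 more, each ≤ 1)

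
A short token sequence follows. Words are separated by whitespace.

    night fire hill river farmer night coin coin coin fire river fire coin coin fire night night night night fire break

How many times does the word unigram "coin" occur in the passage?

5

Scanning the 21 tokens for "coin":
  position 7: coin
  position 8: coin
  position 9: coin
  position 13: coin
  position 14: coin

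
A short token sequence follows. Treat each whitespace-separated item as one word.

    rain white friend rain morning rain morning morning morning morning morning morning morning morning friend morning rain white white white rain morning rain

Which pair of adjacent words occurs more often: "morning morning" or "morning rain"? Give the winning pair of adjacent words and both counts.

"morning morning" (7 vs 3)

"morning morning": 7 occurrences
"morning rain": 3 occurrences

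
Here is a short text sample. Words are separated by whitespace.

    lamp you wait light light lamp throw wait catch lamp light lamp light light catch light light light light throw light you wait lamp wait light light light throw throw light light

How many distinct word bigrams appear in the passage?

18

32 tokens → 31 bigram windows in total.
Repeated bigrams (each contributes count−1 duplicates):
  light light: 8
  lamp light: 2
  light lamp: 2
  light throw: 2
  throw light: 2
  wait light: 2
  you wait: 2
13 duplicate windows → 31 − 13 = 18 distinct.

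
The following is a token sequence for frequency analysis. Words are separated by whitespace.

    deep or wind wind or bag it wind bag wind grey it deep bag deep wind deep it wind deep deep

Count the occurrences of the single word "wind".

Scanning the 21 tokens for "wind":
  position 3: wind
  position 4: wind
  position 8: wind
  position 10: wind
  position 16: wind
  position 19: wind

6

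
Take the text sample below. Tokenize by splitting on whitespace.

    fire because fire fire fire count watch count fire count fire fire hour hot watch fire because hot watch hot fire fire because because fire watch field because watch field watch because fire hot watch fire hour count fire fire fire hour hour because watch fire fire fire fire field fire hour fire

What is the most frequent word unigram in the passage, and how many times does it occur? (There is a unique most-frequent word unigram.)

Unigram frequencies (highest first):
  fire: 22
  watch: 8
  because: 7
  hour: 5
  count: 4
  hot: 4
  … (1 more, each ≤ 3)

"fire", 22 times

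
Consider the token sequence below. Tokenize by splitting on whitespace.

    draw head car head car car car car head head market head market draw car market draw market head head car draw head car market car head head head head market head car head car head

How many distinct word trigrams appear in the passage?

25

36 tokens → 34 trigram windows in total.
Repeated trigrams (each contributes count−1 duplicates):
  head car head: 3
  car car car: 2
  car head car: 2
  car head head: 2
  draw head car: 2
  head head head: 2
  head head market: 2
  head market head: 2
9 duplicate windows → 34 − 9 = 25 distinct.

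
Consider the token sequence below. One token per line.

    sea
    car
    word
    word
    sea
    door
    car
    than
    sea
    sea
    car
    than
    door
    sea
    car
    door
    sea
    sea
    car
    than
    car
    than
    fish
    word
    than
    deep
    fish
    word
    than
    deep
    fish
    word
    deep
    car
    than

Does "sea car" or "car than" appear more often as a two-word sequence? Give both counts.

"sea car": 4 occurrences
"car than": 5 occurrences

"car than" (5 vs 4)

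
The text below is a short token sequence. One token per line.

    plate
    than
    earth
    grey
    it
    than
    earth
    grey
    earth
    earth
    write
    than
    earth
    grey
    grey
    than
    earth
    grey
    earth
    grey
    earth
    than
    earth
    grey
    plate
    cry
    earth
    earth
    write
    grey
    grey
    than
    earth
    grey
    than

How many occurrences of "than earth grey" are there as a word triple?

6

Scanning the 33 overlapping trigram windows for "than earth grey":
  position 2–4: than earth grey
  position 6–8: than earth grey
  position 12–14: than earth grey
  position 16–18: than earth grey
  position 22–24: than earth grey
  position 32–34: than earth grey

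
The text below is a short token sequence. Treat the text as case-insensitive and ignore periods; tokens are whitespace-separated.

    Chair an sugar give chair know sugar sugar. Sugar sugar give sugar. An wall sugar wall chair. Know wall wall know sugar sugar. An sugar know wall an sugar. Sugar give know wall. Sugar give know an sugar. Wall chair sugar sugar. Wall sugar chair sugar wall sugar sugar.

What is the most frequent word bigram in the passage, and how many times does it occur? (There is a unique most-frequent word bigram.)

Bigram frequencies (highest first):
  sugar sugar: 7
  an sugar: 4
  sugar give: 4
  wall sugar: 4
  sugar wall: 4
  know wall: 3
  … (16 more, each ≤ 2)

"sugar sugar", 7 times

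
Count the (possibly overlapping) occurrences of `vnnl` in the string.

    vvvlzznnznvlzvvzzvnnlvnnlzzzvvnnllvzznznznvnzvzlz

3

Sliding a length-4 window over the 49 characters (46 positions):
  position 18–21: vnnl
  position 22–25: vnnl
  position 30–33: vnnl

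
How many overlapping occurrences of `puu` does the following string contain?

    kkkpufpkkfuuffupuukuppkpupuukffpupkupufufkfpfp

2

Sliding a length-3 window over the 46 characters (44 positions):
  position 16–18: puu
  position 26–28: puu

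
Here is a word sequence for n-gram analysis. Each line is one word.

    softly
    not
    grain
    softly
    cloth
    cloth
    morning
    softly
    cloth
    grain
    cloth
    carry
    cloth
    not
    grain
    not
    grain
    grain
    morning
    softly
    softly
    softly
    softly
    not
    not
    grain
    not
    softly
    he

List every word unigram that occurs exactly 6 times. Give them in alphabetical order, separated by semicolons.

Unigram counts meeting the condition (exactly 6 times):
  grain: 6
  not: 6

grain; not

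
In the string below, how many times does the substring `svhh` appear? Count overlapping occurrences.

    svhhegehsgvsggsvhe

Sliding a length-4 window over the 18 characters (15 positions):
  position 1–4: svhh

1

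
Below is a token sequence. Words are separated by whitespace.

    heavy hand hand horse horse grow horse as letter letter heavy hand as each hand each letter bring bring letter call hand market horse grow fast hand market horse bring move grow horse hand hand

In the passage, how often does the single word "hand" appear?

8

Scanning the 35 tokens for "hand":
  position 2: hand
  position 3: hand
  position 12: hand
  position 15: hand
  position 22: hand
  position 27: hand
  position 34: hand
  position 35: hand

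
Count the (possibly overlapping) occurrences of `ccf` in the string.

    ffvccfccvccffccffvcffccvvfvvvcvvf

3

Sliding a length-3 window over the 33 characters (31 positions):
  position 4–6: ccf
  position 10–12: ccf
  position 14–16: ccf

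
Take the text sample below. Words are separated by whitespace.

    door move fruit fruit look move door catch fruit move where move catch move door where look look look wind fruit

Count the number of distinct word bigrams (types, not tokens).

21 tokens → 20 bigram windows in total.
Repeated bigrams (each contributes count−1 duplicates):
  look look: 2
  move door: 2
2 duplicate windows → 20 − 2 = 18 distinct.

18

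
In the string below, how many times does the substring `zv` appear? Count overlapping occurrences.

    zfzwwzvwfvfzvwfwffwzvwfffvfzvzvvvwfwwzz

5

Sliding a length-2 window over the 39 characters (38 positions):
  position 6–7: zv
  position 12–13: zv
  position 20–21: zv
  position 28–29: zv
  position 30–31: zv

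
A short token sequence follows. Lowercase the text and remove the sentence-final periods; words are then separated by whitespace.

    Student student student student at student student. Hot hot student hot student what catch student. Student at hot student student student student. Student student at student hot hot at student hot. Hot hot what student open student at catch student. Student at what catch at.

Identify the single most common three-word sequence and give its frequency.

"student student student", 6 times

Trigram frequencies (highest first):
  student student student: 6
  student student at: 4
  student hot hot: 3
  student at student: 2
  catch student student: 2
  at student hot: 2
  … (24 more, each ≤ 1)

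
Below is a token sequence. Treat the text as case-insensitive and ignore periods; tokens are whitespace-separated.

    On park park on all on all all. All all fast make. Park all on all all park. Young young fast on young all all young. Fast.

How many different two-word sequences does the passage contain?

27 tokens → 26 bigram windows in total.
Repeated bigrams (each contributes count−1 duplicates):
  all all: 5
  on all: 3
  all on: 2
  young fast: 2
8 duplicate windows → 26 − 8 = 18 distinct.

18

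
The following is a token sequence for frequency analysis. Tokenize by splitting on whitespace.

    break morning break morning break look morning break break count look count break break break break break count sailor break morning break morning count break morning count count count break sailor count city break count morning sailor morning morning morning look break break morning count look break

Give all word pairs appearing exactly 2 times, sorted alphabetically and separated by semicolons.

count count; count look; look break; morning morning

Bigram counts meeting the condition (exactly 2 times):
  count count: 2
  count look: 2
  look break: 2
  morning morning: 2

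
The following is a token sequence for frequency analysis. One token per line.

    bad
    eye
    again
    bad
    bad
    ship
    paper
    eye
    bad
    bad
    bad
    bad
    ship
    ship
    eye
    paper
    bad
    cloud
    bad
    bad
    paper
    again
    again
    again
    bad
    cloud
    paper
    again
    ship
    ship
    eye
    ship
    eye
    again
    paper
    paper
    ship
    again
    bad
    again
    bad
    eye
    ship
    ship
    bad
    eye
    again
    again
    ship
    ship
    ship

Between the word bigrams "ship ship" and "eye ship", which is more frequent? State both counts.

"ship ship" (5 vs 2)

"ship ship": 5 occurrences
"eye ship": 2 occurrences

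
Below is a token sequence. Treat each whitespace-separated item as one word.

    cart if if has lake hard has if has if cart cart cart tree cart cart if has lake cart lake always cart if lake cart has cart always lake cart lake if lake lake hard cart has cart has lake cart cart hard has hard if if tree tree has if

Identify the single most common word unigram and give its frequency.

Unigram frequencies (highest first):
  cart: 15
  if: 10
  has: 9
  lake: 9
  hard: 4
  tree: 3
  … (1 more, each ≤ 2)

"cart", 15 times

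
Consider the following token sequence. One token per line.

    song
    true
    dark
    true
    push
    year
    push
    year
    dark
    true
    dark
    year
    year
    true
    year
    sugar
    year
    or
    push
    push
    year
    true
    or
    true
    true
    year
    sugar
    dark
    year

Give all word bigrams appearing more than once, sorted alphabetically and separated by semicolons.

dark true; dark year; push year; true dark; true year; year sugar; year true

Bigram counts meeting the condition (more than once):
  dark true: 2
  dark year: 2
  push year: 3
  true dark: 2
  true year: 2
  year sugar: 2
  year true: 2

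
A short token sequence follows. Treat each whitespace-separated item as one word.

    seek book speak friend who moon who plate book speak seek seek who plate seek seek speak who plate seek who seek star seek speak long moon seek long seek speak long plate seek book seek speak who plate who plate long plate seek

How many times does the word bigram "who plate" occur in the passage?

5

Scanning the 43 overlapping bigram windows for "who plate":
  position 7–8: who plate
  position 13–14: who plate
  position 18–19: who plate
  position 38–39: who plate
  position 40–41: who plate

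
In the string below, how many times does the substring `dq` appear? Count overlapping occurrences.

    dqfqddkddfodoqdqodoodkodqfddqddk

4

Sliding a length-2 window over the 32 characters (31 positions):
  position 1–2: dq
  position 15–16: dq
  position 24–25: dq
  position 28–29: dq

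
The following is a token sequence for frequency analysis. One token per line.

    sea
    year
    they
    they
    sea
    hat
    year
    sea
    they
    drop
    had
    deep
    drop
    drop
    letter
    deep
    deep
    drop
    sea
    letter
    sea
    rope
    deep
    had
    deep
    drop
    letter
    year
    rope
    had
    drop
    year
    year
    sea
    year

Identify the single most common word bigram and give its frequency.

"deep drop", 3 times

Bigram frequencies (highest first):
  deep drop: 3
  sea year: 2
  year sea: 2
  had deep: 2
  drop letter: 2
  year they: 1
  … (22 more, each ≤ 1)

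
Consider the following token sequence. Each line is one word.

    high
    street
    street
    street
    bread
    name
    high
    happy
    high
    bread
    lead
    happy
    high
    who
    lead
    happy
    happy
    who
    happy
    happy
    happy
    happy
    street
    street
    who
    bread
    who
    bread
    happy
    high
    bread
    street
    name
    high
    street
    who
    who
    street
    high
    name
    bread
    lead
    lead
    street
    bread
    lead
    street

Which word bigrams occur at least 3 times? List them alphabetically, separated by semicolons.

Bigram counts meeting the condition (at least 3 times):
  bread lead: 3
  happy happy: 4
  happy high: 3
  street street: 3

bread lead; happy happy; happy high; street street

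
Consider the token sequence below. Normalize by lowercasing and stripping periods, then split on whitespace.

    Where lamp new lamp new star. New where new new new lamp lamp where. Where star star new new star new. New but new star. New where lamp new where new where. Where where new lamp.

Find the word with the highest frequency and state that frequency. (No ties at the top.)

Unigram frequencies (highest first):
  new: 15
  where: 9
  lamp: 6
  star: 5
  but: 1

"new", 15 times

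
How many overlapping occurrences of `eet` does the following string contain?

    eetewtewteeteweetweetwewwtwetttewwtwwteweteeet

5

Sliding a length-3 window over the 46 characters (44 positions):
  position 1–3: eet
  position 10–12: eet
  position 15–17: eet
  position 19–21: eet
  position 44–46: eet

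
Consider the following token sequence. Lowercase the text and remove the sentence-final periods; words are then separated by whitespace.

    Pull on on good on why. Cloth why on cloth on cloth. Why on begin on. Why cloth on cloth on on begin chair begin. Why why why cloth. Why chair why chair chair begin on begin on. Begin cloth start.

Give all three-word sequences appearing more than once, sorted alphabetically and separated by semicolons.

begin on begin; cloth on cloth; cloth why on; on begin on; on cloth on; on why cloth; why cloth why

Trigram counts meeting the condition (more than once):
  begin on begin: 2
  cloth on cloth: 2
  cloth why on: 2
  on begin on: 2
  on cloth on: 2
  on why cloth: 2
  why cloth why: 2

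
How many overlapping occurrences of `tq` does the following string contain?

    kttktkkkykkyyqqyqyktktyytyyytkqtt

Sliding a length-2 window over the 33 characters (32 positions):
  (no match at any position)

0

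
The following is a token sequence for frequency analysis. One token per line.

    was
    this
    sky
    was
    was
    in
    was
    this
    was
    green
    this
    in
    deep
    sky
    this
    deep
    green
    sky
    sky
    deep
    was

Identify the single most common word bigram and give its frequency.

"was this", 2 times

Bigram frequencies (highest first):
  was this: 2
  this sky: 1
  sky was: 1
  was was: 1
  was in: 1
  in was: 1
  … (13 more, each ≤ 1)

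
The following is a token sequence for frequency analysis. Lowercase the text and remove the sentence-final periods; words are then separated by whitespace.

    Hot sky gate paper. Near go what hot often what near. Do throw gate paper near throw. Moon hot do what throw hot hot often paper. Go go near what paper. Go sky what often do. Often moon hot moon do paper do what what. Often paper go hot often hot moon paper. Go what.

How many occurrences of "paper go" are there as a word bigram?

Scanning the 54 overlapping bigram windows for "paper go":
  position 26–27: paper go
  position 31–32: paper go
  position 47–48: paper go
  position 53–54: paper go

4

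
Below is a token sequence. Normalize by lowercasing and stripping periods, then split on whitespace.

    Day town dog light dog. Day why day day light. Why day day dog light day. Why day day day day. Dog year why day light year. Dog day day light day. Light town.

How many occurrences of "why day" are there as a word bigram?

Scanning the 33 overlapping bigram windows for "why day":
  position 7–8: why day
  position 11–12: why day
  position 17–18: why day
  position 24–25: why day

4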